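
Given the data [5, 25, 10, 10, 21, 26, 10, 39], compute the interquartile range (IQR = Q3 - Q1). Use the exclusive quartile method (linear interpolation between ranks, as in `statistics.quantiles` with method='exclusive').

15.75

Step 1: Sort the data: [5, 10, 10, 10, 21, 25, 26, 39]
Step 2: n = 8
Step 3: Using the exclusive quartile method:
  Q1 = 10
  Q2 (median) = 15.5
  Q3 = 25.75
  IQR = Q3 - Q1 = 25.75 - 10 = 15.75
Step 4: IQR = 15.75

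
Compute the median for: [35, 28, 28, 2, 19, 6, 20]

20

Step 1: Sort the data in ascending order: [2, 6, 19, 20, 28, 28, 35]
Step 2: The number of values is n = 7.
Step 3: Since n is odd, the median is the middle value at position 4: 20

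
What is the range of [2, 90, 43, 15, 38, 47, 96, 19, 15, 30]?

94

Step 1: Identify the maximum value: max = 96
Step 2: Identify the minimum value: min = 2
Step 3: Range = max - min = 96 - 2 = 94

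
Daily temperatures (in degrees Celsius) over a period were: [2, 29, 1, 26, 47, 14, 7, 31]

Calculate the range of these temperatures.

46

Step 1: Identify the maximum value: max = 47
Step 2: Identify the minimum value: min = 1
Step 3: Range = max - min = 47 - 1 = 46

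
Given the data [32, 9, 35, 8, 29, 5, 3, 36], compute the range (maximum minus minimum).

33

Step 1: Identify the maximum value: max = 36
Step 2: Identify the minimum value: min = 3
Step 3: Range = max - min = 36 - 3 = 33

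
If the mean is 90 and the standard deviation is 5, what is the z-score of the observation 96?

1.2

Step 1: Recall the z-score formula: z = (x - mu) / sigma
Step 2: Substitute values: z = (96 - 90) / 5
Step 3: z = 6 / 5 = 1.2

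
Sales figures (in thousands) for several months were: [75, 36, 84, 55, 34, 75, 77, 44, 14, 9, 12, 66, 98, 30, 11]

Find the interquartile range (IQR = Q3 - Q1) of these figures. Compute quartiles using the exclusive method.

61

Step 1: Sort the data: [9, 11, 12, 14, 30, 34, 36, 44, 55, 66, 75, 75, 77, 84, 98]
Step 2: n = 15
Step 3: Using the exclusive quartile method:
  Q1 = 14
  Q2 (median) = 44
  Q3 = 75
  IQR = Q3 - Q1 = 75 - 14 = 61
Step 4: IQR = 61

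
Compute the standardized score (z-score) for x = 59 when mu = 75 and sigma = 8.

-2

Step 1: Recall the z-score formula: z = (x - mu) / sigma
Step 2: Substitute values: z = (59 - 75) / 8
Step 3: z = -16 / 8 = -2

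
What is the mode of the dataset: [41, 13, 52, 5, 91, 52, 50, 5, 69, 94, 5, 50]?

5

Step 1: Count the frequency of each value:
  5: appears 3 time(s)
  13: appears 1 time(s)
  41: appears 1 time(s)
  50: appears 2 time(s)
  52: appears 2 time(s)
  69: appears 1 time(s)
  91: appears 1 time(s)
  94: appears 1 time(s)
Step 2: The value 5 appears most frequently (3 times).
Step 3: Mode = 5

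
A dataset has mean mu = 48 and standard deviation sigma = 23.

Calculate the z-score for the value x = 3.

-1.9565

Step 1: Recall the z-score formula: z = (x - mu) / sigma
Step 2: Substitute values: z = (3 - 48) / 23
Step 3: z = -45 / 23 = -1.9565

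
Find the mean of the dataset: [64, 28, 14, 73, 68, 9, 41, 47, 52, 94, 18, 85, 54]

49.7692

Step 1: Sum all values: 64 + 28 + 14 + 73 + 68 + 9 + 41 + 47 + 52 + 94 + 18 + 85 + 54 = 647
Step 2: Count the number of values: n = 13
Step 3: Mean = sum / n = 647 / 13 = 49.7692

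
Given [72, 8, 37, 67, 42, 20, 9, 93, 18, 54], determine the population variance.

760

Step 1: Compute the mean: (72 + 8 + 37 + 67 + 42 + 20 + 9 + 93 + 18 + 54) / 10 = 42
Step 2: Compute squared deviations from the mean:
  (72 - 42)^2 = 900
  (8 - 42)^2 = 1156
  (37 - 42)^2 = 25
  (67 - 42)^2 = 625
  (42 - 42)^2 = 0
  (20 - 42)^2 = 484
  (9 - 42)^2 = 1089
  (93 - 42)^2 = 2601
  (18 - 42)^2 = 576
  (54 - 42)^2 = 144
Step 3: Sum of squared deviations = 7600
Step 4: Population variance = 7600 / 10 = 760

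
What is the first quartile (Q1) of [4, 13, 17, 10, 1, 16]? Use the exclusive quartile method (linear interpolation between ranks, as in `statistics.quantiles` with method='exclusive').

3.25

Step 1: Sort the data: [1, 4, 10, 13, 16, 17]
Step 2: n = 6
Step 3: Using the exclusive quartile method:
  Q1 = 3.25
  Q2 (median) = 11.5
  Q3 = 16.25
  IQR = Q3 - Q1 = 16.25 - 3.25 = 13
Step 4: Q1 = 3.25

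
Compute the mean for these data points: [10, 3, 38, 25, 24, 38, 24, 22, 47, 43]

27.4

Step 1: Sum all values: 10 + 3 + 38 + 25 + 24 + 38 + 24 + 22 + 47 + 43 = 274
Step 2: Count the number of values: n = 10
Step 3: Mean = sum / n = 274 / 10 = 27.4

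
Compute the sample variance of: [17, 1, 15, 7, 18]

53.8

Step 1: Compute the mean: (17 + 1 + 15 + 7 + 18) / 5 = 11.6
Step 2: Compute squared deviations from the mean:
  (17 - 11.6)^2 = 29.16
  (1 - 11.6)^2 = 112.36
  (15 - 11.6)^2 = 11.56
  (7 - 11.6)^2 = 21.16
  (18 - 11.6)^2 = 40.96
Step 3: Sum of squared deviations = 215.2
Step 4: Sample variance = 215.2 / 4 = 53.8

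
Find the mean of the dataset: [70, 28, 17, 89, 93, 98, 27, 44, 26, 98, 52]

58.3636

Step 1: Sum all values: 70 + 28 + 17 + 89 + 93 + 98 + 27 + 44 + 26 + 98 + 52 = 642
Step 2: Count the number of values: n = 11
Step 3: Mean = sum / n = 642 / 11 = 58.3636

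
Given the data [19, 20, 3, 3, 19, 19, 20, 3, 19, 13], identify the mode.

19

Step 1: Count the frequency of each value:
  3: appears 3 time(s)
  13: appears 1 time(s)
  19: appears 4 time(s)
  20: appears 2 time(s)
Step 2: The value 19 appears most frequently (4 times).
Step 3: Mode = 19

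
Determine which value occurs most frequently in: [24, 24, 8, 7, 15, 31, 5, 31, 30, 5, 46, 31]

31

Step 1: Count the frequency of each value:
  5: appears 2 time(s)
  7: appears 1 time(s)
  8: appears 1 time(s)
  15: appears 1 time(s)
  24: appears 2 time(s)
  30: appears 1 time(s)
  31: appears 3 time(s)
  46: appears 1 time(s)
Step 2: The value 31 appears most frequently (3 times).
Step 3: Mode = 31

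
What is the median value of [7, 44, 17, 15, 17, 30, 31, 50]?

23.5

Step 1: Sort the data in ascending order: [7, 15, 17, 17, 30, 31, 44, 50]
Step 2: The number of values is n = 8.
Step 3: Since n is even, the median is the average of positions 4 and 5:
  Median = (17 + 30) / 2 = 23.5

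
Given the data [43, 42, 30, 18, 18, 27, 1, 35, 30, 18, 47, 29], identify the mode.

18

Step 1: Count the frequency of each value:
  1: appears 1 time(s)
  18: appears 3 time(s)
  27: appears 1 time(s)
  29: appears 1 time(s)
  30: appears 2 time(s)
  35: appears 1 time(s)
  42: appears 1 time(s)
  43: appears 1 time(s)
  47: appears 1 time(s)
Step 2: The value 18 appears most frequently (3 times).
Step 3: Mode = 18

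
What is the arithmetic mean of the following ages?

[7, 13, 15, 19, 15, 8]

12.8333

Step 1: Sum all values: 7 + 13 + 15 + 19 + 15 + 8 = 77
Step 2: Count the number of values: n = 6
Step 3: Mean = sum / n = 77 / 6 = 12.8333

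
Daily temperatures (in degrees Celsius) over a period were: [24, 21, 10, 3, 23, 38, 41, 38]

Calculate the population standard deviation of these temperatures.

12.8623

Step 1: Compute the mean: 24.75
Step 2: Sum of squared deviations from the mean: 1323.5
Step 3: Population variance = 1323.5 / 8 = 165.4375
Step 4: Standard deviation = sqrt(165.4375) = 12.8623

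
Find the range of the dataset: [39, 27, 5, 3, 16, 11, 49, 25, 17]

46

Step 1: Identify the maximum value: max = 49
Step 2: Identify the minimum value: min = 3
Step 3: Range = max - min = 49 - 3 = 46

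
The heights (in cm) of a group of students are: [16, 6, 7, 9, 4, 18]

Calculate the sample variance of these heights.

32.4

Step 1: Compute the mean: (16 + 6 + 7 + 9 + 4 + 18) / 6 = 10
Step 2: Compute squared deviations from the mean:
  (16 - 10)^2 = 36
  (6 - 10)^2 = 16
  (7 - 10)^2 = 9
  (9 - 10)^2 = 1
  (4 - 10)^2 = 36
  (18 - 10)^2 = 64
Step 3: Sum of squared deviations = 162
Step 4: Sample variance = 162 / 5 = 32.4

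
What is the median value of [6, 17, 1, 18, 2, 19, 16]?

16

Step 1: Sort the data in ascending order: [1, 2, 6, 16, 17, 18, 19]
Step 2: The number of values is n = 7.
Step 3: Since n is odd, the median is the middle value at position 4: 16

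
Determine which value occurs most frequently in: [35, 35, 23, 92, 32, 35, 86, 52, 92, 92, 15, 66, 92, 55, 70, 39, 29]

92

Step 1: Count the frequency of each value:
  15: appears 1 time(s)
  23: appears 1 time(s)
  29: appears 1 time(s)
  32: appears 1 time(s)
  35: appears 3 time(s)
  39: appears 1 time(s)
  52: appears 1 time(s)
  55: appears 1 time(s)
  66: appears 1 time(s)
  70: appears 1 time(s)
  86: appears 1 time(s)
  92: appears 4 time(s)
Step 2: The value 92 appears most frequently (4 times).
Step 3: Mode = 92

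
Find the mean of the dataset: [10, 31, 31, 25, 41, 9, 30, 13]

23.75

Step 1: Sum all values: 10 + 31 + 31 + 25 + 41 + 9 + 30 + 13 = 190
Step 2: Count the number of values: n = 8
Step 3: Mean = sum / n = 190 / 8 = 23.75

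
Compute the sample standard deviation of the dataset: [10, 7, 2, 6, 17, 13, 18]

5.9121

Step 1: Compute the mean: 10.4286
Step 2: Sum of squared deviations from the mean: 209.7143
Step 3: Sample variance = 209.7143 / 6 = 34.9524
Step 4: Standard deviation = sqrt(34.9524) = 5.9121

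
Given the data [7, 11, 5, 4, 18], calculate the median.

7

Step 1: Sort the data in ascending order: [4, 5, 7, 11, 18]
Step 2: The number of values is n = 5.
Step 3: Since n is odd, the median is the middle value at position 3: 7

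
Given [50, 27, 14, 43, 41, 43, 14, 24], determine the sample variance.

197.7143

Step 1: Compute the mean: (50 + 27 + 14 + 43 + 41 + 43 + 14 + 24) / 8 = 32
Step 2: Compute squared deviations from the mean:
  (50 - 32)^2 = 324
  (27 - 32)^2 = 25
  (14 - 32)^2 = 324
  (43 - 32)^2 = 121
  (41 - 32)^2 = 81
  (43 - 32)^2 = 121
  (14 - 32)^2 = 324
  (24 - 32)^2 = 64
Step 3: Sum of squared deviations = 1384
Step 4: Sample variance = 1384 / 7 = 197.7143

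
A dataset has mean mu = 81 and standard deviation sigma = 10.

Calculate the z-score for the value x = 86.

0.5

Step 1: Recall the z-score formula: z = (x - mu) / sigma
Step 2: Substitute values: z = (86 - 81) / 10
Step 3: z = 5 / 10 = 0.5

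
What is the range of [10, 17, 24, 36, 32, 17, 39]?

29

Step 1: Identify the maximum value: max = 39
Step 2: Identify the minimum value: min = 10
Step 3: Range = max - min = 39 - 10 = 29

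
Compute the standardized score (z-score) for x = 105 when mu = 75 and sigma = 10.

3

Step 1: Recall the z-score formula: z = (x - mu) / sigma
Step 2: Substitute values: z = (105 - 75) / 10
Step 3: z = 30 / 10 = 3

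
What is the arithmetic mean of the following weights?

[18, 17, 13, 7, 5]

12

Step 1: Sum all values: 18 + 17 + 13 + 7 + 5 = 60
Step 2: Count the number of values: n = 5
Step 3: Mean = sum / n = 60 / 5 = 12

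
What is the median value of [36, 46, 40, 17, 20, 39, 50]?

39

Step 1: Sort the data in ascending order: [17, 20, 36, 39, 40, 46, 50]
Step 2: The number of values is n = 7.
Step 3: Since n is odd, the median is the middle value at position 4: 39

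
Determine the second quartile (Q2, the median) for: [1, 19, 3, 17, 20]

17

Step 1: Sort the data: [1, 3, 17, 19, 20]
Step 2: n = 5
Step 3: Q2 is the median. Since n is odd, it is the middle value at position 3: 17
Step 4: Q2 = 17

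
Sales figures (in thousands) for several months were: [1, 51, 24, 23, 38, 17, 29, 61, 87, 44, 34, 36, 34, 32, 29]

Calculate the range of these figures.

86

Step 1: Identify the maximum value: max = 87
Step 2: Identify the minimum value: min = 1
Step 3: Range = max - min = 87 - 1 = 86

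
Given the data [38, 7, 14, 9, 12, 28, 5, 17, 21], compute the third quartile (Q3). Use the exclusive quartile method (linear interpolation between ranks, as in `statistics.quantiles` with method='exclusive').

24.5

Step 1: Sort the data: [5, 7, 9, 12, 14, 17, 21, 28, 38]
Step 2: n = 9
Step 3: Using the exclusive quartile method:
  Q1 = 8
  Q2 (median) = 14
  Q3 = 24.5
  IQR = Q3 - Q1 = 24.5 - 8 = 16.5
Step 4: Q3 = 24.5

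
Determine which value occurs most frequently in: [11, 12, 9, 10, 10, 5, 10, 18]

10

Step 1: Count the frequency of each value:
  5: appears 1 time(s)
  9: appears 1 time(s)
  10: appears 3 time(s)
  11: appears 1 time(s)
  12: appears 1 time(s)
  18: appears 1 time(s)
Step 2: The value 10 appears most frequently (3 times).
Step 3: Mode = 10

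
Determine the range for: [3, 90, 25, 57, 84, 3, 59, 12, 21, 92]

89

Step 1: Identify the maximum value: max = 92
Step 2: Identify the minimum value: min = 3
Step 3: Range = max - min = 92 - 3 = 89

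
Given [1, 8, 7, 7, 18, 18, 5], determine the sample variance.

41.8095

Step 1: Compute the mean: (1 + 8 + 7 + 7 + 18 + 18 + 5) / 7 = 9.1429
Step 2: Compute squared deviations from the mean:
  (1 - 9.1429)^2 = 66.3061
  (8 - 9.1429)^2 = 1.3061
  (7 - 9.1429)^2 = 4.5918
  (7 - 9.1429)^2 = 4.5918
  (18 - 9.1429)^2 = 78.449
  (18 - 9.1429)^2 = 78.449
  (5 - 9.1429)^2 = 17.1633
Step 3: Sum of squared deviations = 250.8571
Step 4: Sample variance = 250.8571 / 6 = 41.8095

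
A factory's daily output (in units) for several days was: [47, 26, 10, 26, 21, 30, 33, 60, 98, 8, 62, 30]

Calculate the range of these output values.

90

Step 1: Identify the maximum value: max = 98
Step 2: Identify the minimum value: min = 8
Step 3: Range = max - min = 98 - 8 = 90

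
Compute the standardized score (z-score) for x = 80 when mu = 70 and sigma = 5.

2

Step 1: Recall the z-score formula: z = (x - mu) / sigma
Step 2: Substitute values: z = (80 - 70) / 5
Step 3: z = 10 / 5 = 2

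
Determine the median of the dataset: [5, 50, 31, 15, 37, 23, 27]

27

Step 1: Sort the data in ascending order: [5, 15, 23, 27, 31, 37, 50]
Step 2: The number of values is n = 7.
Step 3: Since n is odd, the median is the middle value at position 4: 27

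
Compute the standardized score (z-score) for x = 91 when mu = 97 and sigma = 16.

-0.375

Step 1: Recall the z-score formula: z = (x - mu) / sigma
Step 2: Substitute values: z = (91 - 97) / 16
Step 3: z = -6 / 16 = -0.375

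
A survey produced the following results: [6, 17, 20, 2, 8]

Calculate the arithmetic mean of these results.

10.6

Step 1: Sum all values: 6 + 17 + 20 + 2 + 8 = 53
Step 2: Count the number of values: n = 5
Step 3: Mean = sum / n = 53 / 5 = 10.6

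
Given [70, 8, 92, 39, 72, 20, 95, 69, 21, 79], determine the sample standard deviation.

31.7604

Step 1: Compute the mean: 56.5
Step 2: Sum of squared deviations from the mean: 9078.5
Step 3: Sample variance = 9078.5 / 9 = 1008.7222
Step 4: Standard deviation = sqrt(1008.7222) = 31.7604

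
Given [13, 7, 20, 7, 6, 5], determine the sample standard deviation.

5.785

Step 1: Compute the mean: 9.6667
Step 2: Sum of squared deviations from the mean: 167.3333
Step 3: Sample variance = 167.3333 / 5 = 33.4667
Step 4: Standard deviation = sqrt(33.4667) = 5.785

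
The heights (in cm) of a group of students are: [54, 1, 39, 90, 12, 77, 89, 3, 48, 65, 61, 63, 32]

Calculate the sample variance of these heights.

905.359

Step 1: Compute the mean: (54 + 1 + 39 + 90 + 12 + 77 + 89 + 3 + 48 + 65 + 61 + 63 + 32) / 13 = 48.7692
Step 2: Compute squared deviations from the mean:
  (54 - 48.7692)^2 = 27.3609
  (1 - 48.7692)^2 = 2281.8994
  (39 - 48.7692)^2 = 95.4379
  (90 - 48.7692)^2 = 1699.9763
  (12 - 48.7692)^2 = 1351.9763
  (77 - 48.7692)^2 = 796.9763
  (89 - 48.7692)^2 = 1618.5148
  (3 - 48.7692)^2 = 2094.8225
  (48 - 48.7692)^2 = 0.5917
  (65 - 48.7692)^2 = 263.4379
  (61 - 48.7692)^2 = 149.5917
  (63 - 48.7692)^2 = 202.5148
  (32 - 48.7692)^2 = 281.2071
Step 3: Sum of squared deviations = 10864.3077
Step 4: Sample variance = 10864.3077 / 12 = 905.359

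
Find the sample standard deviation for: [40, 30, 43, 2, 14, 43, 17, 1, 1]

18.1506

Step 1: Compute the mean: 21.2222
Step 2: Sum of squared deviations from the mean: 2635.5556
Step 3: Sample variance = 2635.5556 / 8 = 329.4444
Step 4: Standard deviation = sqrt(329.4444) = 18.1506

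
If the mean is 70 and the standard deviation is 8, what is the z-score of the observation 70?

0

Step 1: Recall the z-score formula: z = (x - mu) / sigma
Step 2: Substitute values: z = (70 - 70) / 8
Step 3: z = 0 / 8 = 0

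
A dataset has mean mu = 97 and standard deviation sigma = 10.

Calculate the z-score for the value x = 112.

1.5

Step 1: Recall the z-score formula: z = (x - mu) / sigma
Step 2: Substitute values: z = (112 - 97) / 10
Step 3: z = 15 / 10 = 1.5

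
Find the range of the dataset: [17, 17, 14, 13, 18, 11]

7

Step 1: Identify the maximum value: max = 18
Step 2: Identify the minimum value: min = 11
Step 3: Range = max - min = 18 - 11 = 7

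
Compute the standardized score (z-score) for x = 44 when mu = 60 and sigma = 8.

-2

Step 1: Recall the z-score formula: z = (x - mu) / sigma
Step 2: Substitute values: z = (44 - 60) / 8
Step 3: z = -16 / 8 = -2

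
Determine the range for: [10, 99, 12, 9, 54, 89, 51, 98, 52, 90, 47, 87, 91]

90

Step 1: Identify the maximum value: max = 99
Step 2: Identify the minimum value: min = 9
Step 3: Range = max - min = 99 - 9 = 90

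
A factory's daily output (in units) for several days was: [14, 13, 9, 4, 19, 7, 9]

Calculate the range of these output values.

15

Step 1: Identify the maximum value: max = 19
Step 2: Identify the minimum value: min = 4
Step 3: Range = max - min = 19 - 4 = 15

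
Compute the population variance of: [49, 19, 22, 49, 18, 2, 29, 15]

236.2344

Step 1: Compute the mean: (49 + 19 + 22 + 49 + 18 + 2 + 29 + 15) / 8 = 25.375
Step 2: Compute squared deviations from the mean:
  (49 - 25.375)^2 = 558.1406
  (19 - 25.375)^2 = 40.6406
  (22 - 25.375)^2 = 11.3906
  (49 - 25.375)^2 = 558.1406
  (18 - 25.375)^2 = 54.3906
  (2 - 25.375)^2 = 546.3906
  (29 - 25.375)^2 = 13.1406
  (15 - 25.375)^2 = 107.6406
Step 3: Sum of squared deviations = 1889.875
Step 4: Population variance = 1889.875 / 8 = 236.2344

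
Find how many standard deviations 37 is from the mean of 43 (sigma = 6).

-1

Step 1: Recall the z-score formula: z = (x - mu) / sigma
Step 2: Substitute values: z = (37 - 43) / 6
Step 3: z = -6 / 6 = -1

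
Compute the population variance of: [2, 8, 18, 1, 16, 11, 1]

43.8367

Step 1: Compute the mean: (2 + 8 + 18 + 1 + 16 + 11 + 1) / 7 = 8.1429
Step 2: Compute squared deviations from the mean:
  (2 - 8.1429)^2 = 37.7347
  (8 - 8.1429)^2 = 0.0204
  (18 - 8.1429)^2 = 97.1633
  (1 - 8.1429)^2 = 51.0204
  (16 - 8.1429)^2 = 61.7347
  (11 - 8.1429)^2 = 8.1633
  (1 - 8.1429)^2 = 51.0204
Step 3: Sum of squared deviations = 306.8571
Step 4: Population variance = 306.8571 / 7 = 43.8367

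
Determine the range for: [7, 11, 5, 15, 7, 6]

10

Step 1: Identify the maximum value: max = 15
Step 2: Identify the minimum value: min = 5
Step 3: Range = max - min = 15 - 5 = 10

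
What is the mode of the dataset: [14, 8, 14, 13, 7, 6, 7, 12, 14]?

14

Step 1: Count the frequency of each value:
  6: appears 1 time(s)
  7: appears 2 time(s)
  8: appears 1 time(s)
  12: appears 1 time(s)
  13: appears 1 time(s)
  14: appears 3 time(s)
Step 2: The value 14 appears most frequently (3 times).
Step 3: Mode = 14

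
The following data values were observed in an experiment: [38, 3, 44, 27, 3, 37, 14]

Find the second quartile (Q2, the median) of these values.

27

Step 1: Sort the data: [3, 3, 14, 27, 37, 38, 44]
Step 2: n = 7
Step 3: Q2 is the median. Since n is odd, it is the middle value at position 4: 27
Step 4: Q2 = 27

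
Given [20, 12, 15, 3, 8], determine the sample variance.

42.3

Step 1: Compute the mean: (20 + 12 + 15 + 3 + 8) / 5 = 11.6
Step 2: Compute squared deviations from the mean:
  (20 - 11.6)^2 = 70.56
  (12 - 11.6)^2 = 0.16
  (15 - 11.6)^2 = 11.56
  (3 - 11.6)^2 = 73.96
  (8 - 11.6)^2 = 12.96
Step 3: Sum of squared deviations = 169.2
Step 4: Sample variance = 169.2 / 4 = 42.3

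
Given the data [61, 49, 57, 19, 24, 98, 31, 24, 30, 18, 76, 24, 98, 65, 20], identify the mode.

24

Step 1: Count the frequency of each value:
  18: appears 1 time(s)
  19: appears 1 time(s)
  20: appears 1 time(s)
  24: appears 3 time(s)
  30: appears 1 time(s)
  31: appears 1 time(s)
  49: appears 1 time(s)
  57: appears 1 time(s)
  61: appears 1 time(s)
  65: appears 1 time(s)
  76: appears 1 time(s)
  98: appears 2 time(s)
Step 2: The value 24 appears most frequently (3 times).
Step 3: Mode = 24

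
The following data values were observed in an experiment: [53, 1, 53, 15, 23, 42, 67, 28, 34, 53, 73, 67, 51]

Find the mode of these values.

53

Step 1: Count the frequency of each value:
  1: appears 1 time(s)
  15: appears 1 time(s)
  23: appears 1 time(s)
  28: appears 1 time(s)
  34: appears 1 time(s)
  42: appears 1 time(s)
  51: appears 1 time(s)
  53: appears 3 time(s)
  67: appears 2 time(s)
  73: appears 1 time(s)
Step 2: The value 53 appears most frequently (3 times).
Step 3: Mode = 53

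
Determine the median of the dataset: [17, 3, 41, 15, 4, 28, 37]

17

Step 1: Sort the data in ascending order: [3, 4, 15, 17, 28, 37, 41]
Step 2: The number of values is n = 7.
Step 3: Since n is odd, the median is the middle value at position 4: 17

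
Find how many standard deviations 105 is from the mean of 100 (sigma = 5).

1

Step 1: Recall the z-score formula: z = (x - mu) / sigma
Step 2: Substitute values: z = (105 - 100) / 5
Step 3: z = 5 / 5 = 1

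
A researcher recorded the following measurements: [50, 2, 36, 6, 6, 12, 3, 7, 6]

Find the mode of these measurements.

6

Step 1: Count the frequency of each value:
  2: appears 1 time(s)
  3: appears 1 time(s)
  6: appears 3 time(s)
  7: appears 1 time(s)
  12: appears 1 time(s)
  36: appears 1 time(s)
  50: appears 1 time(s)
Step 2: The value 6 appears most frequently (3 times).
Step 3: Mode = 6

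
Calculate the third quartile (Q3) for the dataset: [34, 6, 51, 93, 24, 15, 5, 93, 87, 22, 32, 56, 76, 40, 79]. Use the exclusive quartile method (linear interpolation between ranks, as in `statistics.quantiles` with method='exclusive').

79

Step 1: Sort the data: [5, 6, 15, 22, 24, 32, 34, 40, 51, 56, 76, 79, 87, 93, 93]
Step 2: n = 15
Step 3: Using the exclusive quartile method:
  Q1 = 22
  Q2 (median) = 40
  Q3 = 79
  IQR = Q3 - Q1 = 79 - 22 = 57
Step 4: Q3 = 79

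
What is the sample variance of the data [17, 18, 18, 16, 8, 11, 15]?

14.5714

Step 1: Compute the mean: (17 + 18 + 18 + 16 + 8 + 11 + 15) / 7 = 14.7143
Step 2: Compute squared deviations from the mean:
  (17 - 14.7143)^2 = 5.2245
  (18 - 14.7143)^2 = 10.7959
  (18 - 14.7143)^2 = 10.7959
  (16 - 14.7143)^2 = 1.6531
  (8 - 14.7143)^2 = 45.0816
  (11 - 14.7143)^2 = 13.7959
  (15 - 14.7143)^2 = 0.0816
Step 3: Sum of squared deviations = 87.4286
Step 4: Sample variance = 87.4286 / 6 = 14.5714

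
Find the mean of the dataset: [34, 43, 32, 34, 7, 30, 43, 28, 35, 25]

31.1

Step 1: Sum all values: 34 + 43 + 32 + 34 + 7 + 30 + 43 + 28 + 35 + 25 = 311
Step 2: Count the number of values: n = 10
Step 3: Mean = sum / n = 311 / 10 = 31.1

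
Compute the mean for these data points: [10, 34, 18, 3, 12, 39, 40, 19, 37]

23.5556

Step 1: Sum all values: 10 + 34 + 18 + 3 + 12 + 39 + 40 + 19 + 37 = 212
Step 2: Count the number of values: n = 9
Step 3: Mean = sum / n = 212 / 9 = 23.5556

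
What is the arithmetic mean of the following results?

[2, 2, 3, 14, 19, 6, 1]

6.7143

Step 1: Sum all values: 2 + 2 + 3 + 14 + 19 + 6 + 1 = 47
Step 2: Count the number of values: n = 7
Step 3: Mean = sum / n = 47 / 7 = 6.7143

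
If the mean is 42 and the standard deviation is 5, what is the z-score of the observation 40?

-0.4

Step 1: Recall the z-score formula: z = (x - mu) / sigma
Step 2: Substitute values: z = (40 - 42) / 5
Step 3: z = -2 / 5 = -0.4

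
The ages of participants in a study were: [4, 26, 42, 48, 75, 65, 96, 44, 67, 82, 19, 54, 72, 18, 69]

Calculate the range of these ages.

92

Step 1: Identify the maximum value: max = 96
Step 2: Identify the minimum value: min = 4
Step 3: Range = max - min = 96 - 4 = 92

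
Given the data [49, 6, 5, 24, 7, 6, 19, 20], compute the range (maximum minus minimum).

44

Step 1: Identify the maximum value: max = 49
Step 2: Identify the minimum value: min = 5
Step 3: Range = max - min = 49 - 5 = 44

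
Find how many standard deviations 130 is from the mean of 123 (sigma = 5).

1.4

Step 1: Recall the z-score formula: z = (x - mu) / sigma
Step 2: Substitute values: z = (130 - 123) / 5
Step 3: z = 7 / 5 = 1.4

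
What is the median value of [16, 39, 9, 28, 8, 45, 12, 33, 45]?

28

Step 1: Sort the data in ascending order: [8, 9, 12, 16, 28, 33, 39, 45, 45]
Step 2: The number of values is n = 9.
Step 3: Since n is odd, the median is the middle value at position 5: 28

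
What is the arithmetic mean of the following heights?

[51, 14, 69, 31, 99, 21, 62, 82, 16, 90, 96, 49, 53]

56.3846

Step 1: Sum all values: 51 + 14 + 69 + 31 + 99 + 21 + 62 + 82 + 16 + 90 + 96 + 49 + 53 = 733
Step 2: Count the number of values: n = 13
Step 3: Mean = sum / n = 733 / 13 = 56.3846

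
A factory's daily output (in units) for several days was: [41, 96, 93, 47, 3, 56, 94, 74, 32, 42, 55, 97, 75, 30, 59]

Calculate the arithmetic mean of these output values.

59.6

Step 1: Sum all values: 41 + 96 + 93 + 47 + 3 + 56 + 94 + 74 + 32 + 42 + 55 + 97 + 75 + 30 + 59 = 894
Step 2: Count the number of values: n = 15
Step 3: Mean = sum / n = 894 / 15 = 59.6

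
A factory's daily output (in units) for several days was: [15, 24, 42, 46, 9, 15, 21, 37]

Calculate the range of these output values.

37

Step 1: Identify the maximum value: max = 46
Step 2: Identify the minimum value: min = 9
Step 3: Range = max - min = 46 - 9 = 37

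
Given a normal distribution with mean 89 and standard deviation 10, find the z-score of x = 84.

-0.5

Step 1: Recall the z-score formula: z = (x - mu) / sigma
Step 2: Substitute values: z = (84 - 89) / 10
Step 3: z = -5 / 10 = -0.5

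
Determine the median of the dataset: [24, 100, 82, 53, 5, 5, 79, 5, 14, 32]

28

Step 1: Sort the data in ascending order: [5, 5, 5, 14, 24, 32, 53, 79, 82, 100]
Step 2: The number of values is n = 10.
Step 3: Since n is even, the median is the average of positions 5 and 6:
  Median = (24 + 32) / 2 = 28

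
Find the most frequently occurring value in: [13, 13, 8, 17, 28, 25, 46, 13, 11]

13

Step 1: Count the frequency of each value:
  8: appears 1 time(s)
  11: appears 1 time(s)
  13: appears 3 time(s)
  17: appears 1 time(s)
  25: appears 1 time(s)
  28: appears 1 time(s)
  46: appears 1 time(s)
Step 2: The value 13 appears most frequently (3 times).
Step 3: Mode = 13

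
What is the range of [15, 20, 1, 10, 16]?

19

Step 1: Identify the maximum value: max = 20
Step 2: Identify the minimum value: min = 1
Step 3: Range = max - min = 20 - 1 = 19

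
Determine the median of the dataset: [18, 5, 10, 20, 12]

12

Step 1: Sort the data in ascending order: [5, 10, 12, 18, 20]
Step 2: The number of values is n = 5.
Step 3: Since n is odd, the median is the middle value at position 3: 12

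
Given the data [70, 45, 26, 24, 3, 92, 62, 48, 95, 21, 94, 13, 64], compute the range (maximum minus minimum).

92

Step 1: Identify the maximum value: max = 95
Step 2: Identify the minimum value: min = 3
Step 3: Range = max - min = 95 - 3 = 92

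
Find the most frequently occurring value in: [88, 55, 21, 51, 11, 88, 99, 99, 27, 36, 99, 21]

99

Step 1: Count the frequency of each value:
  11: appears 1 time(s)
  21: appears 2 time(s)
  27: appears 1 time(s)
  36: appears 1 time(s)
  51: appears 1 time(s)
  55: appears 1 time(s)
  88: appears 2 time(s)
  99: appears 3 time(s)
Step 2: The value 99 appears most frequently (3 times).
Step 3: Mode = 99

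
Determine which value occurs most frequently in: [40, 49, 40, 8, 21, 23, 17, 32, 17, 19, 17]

17

Step 1: Count the frequency of each value:
  8: appears 1 time(s)
  17: appears 3 time(s)
  19: appears 1 time(s)
  21: appears 1 time(s)
  23: appears 1 time(s)
  32: appears 1 time(s)
  40: appears 2 time(s)
  49: appears 1 time(s)
Step 2: The value 17 appears most frequently (3 times).
Step 3: Mode = 17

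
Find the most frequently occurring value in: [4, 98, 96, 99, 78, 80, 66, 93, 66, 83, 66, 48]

66

Step 1: Count the frequency of each value:
  4: appears 1 time(s)
  48: appears 1 time(s)
  66: appears 3 time(s)
  78: appears 1 time(s)
  80: appears 1 time(s)
  83: appears 1 time(s)
  93: appears 1 time(s)
  96: appears 1 time(s)
  98: appears 1 time(s)
  99: appears 1 time(s)
Step 2: The value 66 appears most frequently (3 times).
Step 3: Mode = 66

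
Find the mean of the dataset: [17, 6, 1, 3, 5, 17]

8.1667

Step 1: Sum all values: 17 + 6 + 1 + 3 + 5 + 17 = 49
Step 2: Count the number of values: n = 6
Step 3: Mean = sum / n = 49 / 6 = 8.1667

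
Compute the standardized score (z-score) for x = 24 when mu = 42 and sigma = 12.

-1.5

Step 1: Recall the z-score formula: z = (x - mu) / sigma
Step 2: Substitute values: z = (24 - 42) / 12
Step 3: z = -18 / 12 = -1.5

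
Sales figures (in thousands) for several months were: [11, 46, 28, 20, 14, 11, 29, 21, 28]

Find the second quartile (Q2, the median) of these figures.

21

Step 1: Sort the data: [11, 11, 14, 20, 21, 28, 28, 29, 46]
Step 2: n = 9
Step 3: Q2 is the median. Since n is odd, it is the middle value at position 5: 21
Step 4: Q2 = 21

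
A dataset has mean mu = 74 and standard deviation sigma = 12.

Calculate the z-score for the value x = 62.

-1

Step 1: Recall the z-score formula: z = (x - mu) / sigma
Step 2: Substitute values: z = (62 - 74) / 12
Step 3: z = -12 / 12 = -1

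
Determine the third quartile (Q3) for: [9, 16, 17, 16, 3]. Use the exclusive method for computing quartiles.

16.5

Step 1: Sort the data: [3, 9, 16, 16, 17]
Step 2: n = 5
Step 3: Using the exclusive quartile method:
  Q1 = 6
  Q2 (median) = 16
  Q3 = 16.5
  IQR = Q3 - Q1 = 16.5 - 6 = 10.5
Step 4: Q3 = 16.5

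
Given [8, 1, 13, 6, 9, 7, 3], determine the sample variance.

15.5714

Step 1: Compute the mean: (8 + 1 + 13 + 6 + 9 + 7 + 3) / 7 = 6.7143
Step 2: Compute squared deviations from the mean:
  (8 - 6.7143)^2 = 1.6531
  (1 - 6.7143)^2 = 32.6531
  (13 - 6.7143)^2 = 39.5102
  (6 - 6.7143)^2 = 0.5102
  (9 - 6.7143)^2 = 5.2245
  (7 - 6.7143)^2 = 0.0816
  (3 - 6.7143)^2 = 13.7959
Step 3: Sum of squared deviations = 93.4286
Step 4: Sample variance = 93.4286 / 6 = 15.5714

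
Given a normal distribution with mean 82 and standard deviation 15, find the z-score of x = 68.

-0.9333

Step 1: Recall the z-score formula: z = (x - mu) / sigma
Step 2: Substitute values: z = (68 - 82) / 15
Step 3: z = -14 / 15 = -0.9333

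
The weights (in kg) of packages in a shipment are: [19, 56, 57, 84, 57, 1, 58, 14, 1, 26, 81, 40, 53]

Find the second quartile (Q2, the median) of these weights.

53

Step 1: Sort the data: [1, 1, 14, 19, 26, 40, 53, 56, 57, 57, 58, 81, 84]
Step 2: n = 13
Step 3: Q2 is the median. Since n is odd, it is the middle value at position 7: 53
Step 4: Q2 = 53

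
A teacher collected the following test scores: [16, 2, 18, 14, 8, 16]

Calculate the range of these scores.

16

Step 1: Identify the maximum value: max = 18
Step 2: Identify the minimum value: min = 2
Step 3: Range = max - min = 18 - 2 = 16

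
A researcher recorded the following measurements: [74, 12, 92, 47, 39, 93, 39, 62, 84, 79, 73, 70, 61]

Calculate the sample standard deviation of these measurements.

23.663

Step 1: Compute the mean: 63.4615
Step 2: Sum of squared deviations from the mean: 6719.2308
Step 3: Sample variance = 6719.2308 / 12 = 559.9359
Step 4: Standard deviation = sqrt(559.9359) = 23.663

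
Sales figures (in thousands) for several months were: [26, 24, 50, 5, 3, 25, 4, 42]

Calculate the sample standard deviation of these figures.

17.6711

Step 1: Compute the mean: 22.375
Step 2: Sum of squared deviations from the mean: 2185.875
Step 3: Sample variance = 2185.875 / 7 = 312.2679
Step 4: Standard deviation = sqrt(312.2679) = 17.6711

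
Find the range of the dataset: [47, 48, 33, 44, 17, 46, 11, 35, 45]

37

Step 1: Identify the maximum value: max = 48
Step 2: Identify the minimum value: min = 11
Step 3: Range = max - min = 48 - 11 = 37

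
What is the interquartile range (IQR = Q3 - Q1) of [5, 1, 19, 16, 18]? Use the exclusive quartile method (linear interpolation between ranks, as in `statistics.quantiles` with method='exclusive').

15.5

Step 1: Sort the data: [1, 5, 16, 18, 19]
Step 2: n = 5
Step 3: Using the exclusive quartile method:
  Q1 = 3
  Q2 (median) = 16
  Q3 = 18.5
  IQR = Q3 - Q1 = 18.5 - 3 = 15.5
Step 4: IQR = 15.5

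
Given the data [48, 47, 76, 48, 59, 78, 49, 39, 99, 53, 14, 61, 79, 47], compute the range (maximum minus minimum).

85

Step 1: Identify the maximum value: max = 99
Step 2: Identify the minimum value: min = 14
Step 3: Range = max - min = 99 - 14 = 85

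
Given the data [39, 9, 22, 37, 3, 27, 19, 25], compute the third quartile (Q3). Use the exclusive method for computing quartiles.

34.5

Step 1: Sort the data: [3, 9, 19, 22, 25, 27, 37, 39]
Step 2: n = 8
Step 3: Using the exclusive quartile method:
  Q1 = 11.5
  Q2 (median) = 23.5
  Q3 = 34.5
  IQR = Q3 - Q1 = 34.5 - 11.5 = 23
Step 4: Q3 = 34.5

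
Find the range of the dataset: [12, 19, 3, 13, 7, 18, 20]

17

Step 1: Identify the maximum value: max = 20
Step 2: Identify the minimum value: min = 3
Step 3: Range = max - min = 20 - 3 = 17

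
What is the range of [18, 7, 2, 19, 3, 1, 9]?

18

Step 1: Identify the maximum value: max = 19
Step 2: Identify the minimum value: min = 1
Step 3: Range = max - min = 19 - 1 = 18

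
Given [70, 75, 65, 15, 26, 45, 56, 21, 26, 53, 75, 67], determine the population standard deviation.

21.3092

Step 1: Compute the mean: 49.5
Step 2: Sum of squared deviations from the mean: 5449
Step 3: Population variance = 5449 / 12 = 454.0833
Step 4: Standard deviation = sqrt(454.0833) = 21.3092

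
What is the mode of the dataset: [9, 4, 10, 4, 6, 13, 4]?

4

Step 1: Count the frequency of each value:
  4: appears 3 time(s)
  6: appears 1 time(s)
  9: appears 1 time(s)
  10: appears 1 time(s)
  13: appears 1 time(s)
Step 2: The value 4 appears most frequently (3 times).
Step 3: Mode = 4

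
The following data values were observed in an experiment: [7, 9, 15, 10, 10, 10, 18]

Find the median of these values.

10

Step 1: Sort the data in ascending order: [7, 9, 10, 10, 10, 15, 18]
Step 2: The number of values is n = 7.
Step 3: Since n is odd, the median is the middle value at position 4: 10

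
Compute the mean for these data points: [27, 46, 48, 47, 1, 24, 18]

30.1429

Step 1: Sum all values: 27 + 46 + 48 + 47 + 1 + 24 + 18 = 211
Step 2: Count the number of values: n = 7
Step 3: Mean = sum / n = 211 / 7 = 30.1429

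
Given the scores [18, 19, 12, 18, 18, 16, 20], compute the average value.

17.2857

Step 1: Sum all values: 18 + 19 + 12 + 18 + 18 + 16 + 20 = 121
Step 2: Count the number of values: n = 7
Step 3: Mean = sum / n = 121 / 7 = 17.2857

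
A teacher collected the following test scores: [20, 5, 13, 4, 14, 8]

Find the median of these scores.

10.5

Step 1: Sort the data in ascending order: [4, 5, 8, 13, 14, 20]
Step 2: The number of values is n = 6.
Step 3: Since n is even, the median is the average of positions 3 and 4:
  Median = (8 + 13) / 2 = 10.5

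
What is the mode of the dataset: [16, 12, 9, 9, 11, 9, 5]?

9

Step 1: Count the frequency of each value:
  5: appears 1 time(s)
  9: appears 3 time(s)
  11: appears 1 time(s)
  12: appears 1 time(s)
  16: appears 1 time(s)
Step 2: The value 9 appears most frequently (3 times).
Step 3: Mode = 9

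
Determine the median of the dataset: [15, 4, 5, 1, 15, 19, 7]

7

Step 1: Sort the data in ascending order: [1, 4, 5, 7, 15, 15, 19]
Step 2: The number of values is n = 7.
Step 3: Since n is odd, the median is the middle value at position 4: 7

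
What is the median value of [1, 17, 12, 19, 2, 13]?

12.5

Step 1: Sort the data in ascending order: [1, 2, 12, 13, 17, 19]
Step 2: The number of values is n = 6.
Step 3: Since n is even, the median is the average of positions 3 and 4:
  Median = (12 + 13) / 2 = 12.5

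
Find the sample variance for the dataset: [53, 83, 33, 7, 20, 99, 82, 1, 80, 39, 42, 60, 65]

946.4103

Step 1: Compute the mean: (53 + 83 + 33 + 7 + 20 + 99 + 82 + 1 + 80 + 39 + 42 + 60 + 65) / 13 = 51.0769
Step 2: Compute squared deviations from the mean:
  (53 - 51.0769)^2 = 3.6982
  (83 - 51.0769)^2 = 1019.0828
  (33 - 51.0769)^2 = 326.7751
  (7 - 51.0769)^2 = 1942.7751
  (20 - 51.0769)^2 = 965.7751
  (99 - 51.0769)^2 = 2296.6213
  (82 - 51.0769)^2 = 956.2367
  (1 - 51.0769)^2 = 2507.6982
  (80 - 51.0769)^2 = 836.5444
  (39 - 51.0769)^2 = 145.8521
  (42 - 51.0769)^2 = 82.3905
  (60 - 51.0769)^2 = 79.6213
  (65 - 51.0769)^2 = 193.8521
Step 3: Sum of squared deviations = 11356.9231
Step 4: Sample variance = 11356.9231 / 12 = 946.4103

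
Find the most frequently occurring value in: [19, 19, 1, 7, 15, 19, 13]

19

Step 1: Count the frequency of each value:
  1: appears 1 time(s)
  7: appears 1 time(s)
  13: appears 1 time(s)
  15: appears 1 time(s)
  19: appears 3 time(s)
Step 2: The value 19 appears most frequently (3 times).
Step 3: Mode = 19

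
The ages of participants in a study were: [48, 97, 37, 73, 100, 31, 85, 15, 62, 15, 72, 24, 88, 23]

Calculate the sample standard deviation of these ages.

31.1003

Step 1: Compute the mean: 55
Step 2: Sum of squared deviations from the mean: 12574
Step 3: Sample variance = 12574 / 13 = 967.2308
Step 4: Standard deviation = sqrt(967.2308) = 31.1003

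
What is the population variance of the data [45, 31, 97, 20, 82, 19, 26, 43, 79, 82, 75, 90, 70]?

744.6982

Step 1: Compute the mean: (45 + 31 + 97 + 20 + 82 + 19 + 26 + 43 + 79 + 82 + 75 + 90 + 70) / 13 = 58.3846
Step 2: Compute squared deviations from the mean:
  (45 - 58.3846)^2 = 179.1479
  (31 - 58.3846)^2 = 749.9172
  (97 - 58.3846)^2 = 1491.1479
  (20 - 58.3846)^2 = 1473.3787
  (82 - 58.3846)^2 = 557.6864
  (19 - 58.3846)^2 = 1551.1479
  (26 - 58.3846)^2 = 1048.7633
  (43 - 58.3846)^2 = 236.6864
  (79 - 58.3846)^2 = 424.9941
  (82 - 58.3846)^2 = 557.6864
  (75 - 58.3846)^2 = 276.071
  (90 - 58.3846)^2 = 999.5325
  (70 - 58.3846)^2 = 134.9172
Step 3: Sum of squared deviations = 9681.0769
Step 4: Population variance = 9681.0769 / 13 = 744.6982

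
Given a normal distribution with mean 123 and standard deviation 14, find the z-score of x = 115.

-0.5714

Step 1: Recall the z-score formula: z = (x - mu) / sigma
Step 2: Substitute values: z = (115 - 123) / 14
Step 3: z = -8 / 14 = -0.5714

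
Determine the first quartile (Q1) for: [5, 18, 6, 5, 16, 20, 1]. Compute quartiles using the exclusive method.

5

Step 1: Sort the data: [1, 5, 5, 6, 16, 18, 20]
Step 2: n = 7
Step 3: Using the exclusive quartile method:
  Q1 = 5
  Q2 (median) = 6
  Q3 = 18
  IQR = Q3 - Q1 = 18 - 5 = 13
Step 4: Q1 = 5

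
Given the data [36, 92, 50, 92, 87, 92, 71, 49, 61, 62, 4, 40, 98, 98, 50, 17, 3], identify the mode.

92

Step 1: Count the frequency of each value:
  3: appears 1 time(s)
  4: appears 1 time(s)
  17: appears 1 time(s)
  36: appears 1 time(s)
  40: appears 1 time(s)
  49: appears 1 time(s)
  50: appears 2 time(s)
  61: appears 1 time(s)
  62: appears 1 time(s)
  71: appears 1 time(s)
  87: appears 1 time(s)
  92: appears 3 time(s)
  98: appears 2 time(s)
Step 2: The value 92 appears most frequently (3 times).
Step 3: Mode = 92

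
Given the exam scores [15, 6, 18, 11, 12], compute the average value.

12.4

Step 1: Sum all values: 15 + 6 + 18 + 11 + 12 = 62
Step 2: Count the number of values: n = 5
Step 3: Mean = sum / n = 62 / 5 = 12.4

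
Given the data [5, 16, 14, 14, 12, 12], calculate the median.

13

Step 1: Sort the data in ascending order: [5, 12, 12, 14, 14, 16]
Step 2: The number of values is n = 6.
Step 3: Since n is even, the median is the average of positions 3 and 4:
  Median = (12 + 14) / 2 = 13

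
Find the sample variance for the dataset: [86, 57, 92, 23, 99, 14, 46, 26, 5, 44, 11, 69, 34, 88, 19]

1045.6952

Step 1: Compute the mean: (86 + 57 + 92 + 23 + 99 + 14 + 46 + 26 + 5 + 44 + 11 + 69 + 34 + 88 + 19) / 15 = 47.5333
Step 2: Compute squared deviations from the mean:
  (86 - 47.5333)^2 = 1479.6844
  (57 - 47.5333)^2 = 89.6178
  (92 - 47.5333)^2 = 1977.2844
  (23 - 47.5333)^2 = 601.8844
  (99 - 47.5333)^2 = 2648.8178
  (14 - 47.5333)^2 = 1124.4844
  (46 - 47.5333)^2 = 2.3511
  (26 - 47.5333)^2 = 463.6844
  (5 - 47.5333)^2 = 1809.0844
  (44 - 47.5333)^2 = 12.4844
  (11 - 47.5333)^2 = 1334.6844
  (69 - 47.5333)^2 = 460.8178
  (34 - 47.5333)^2 = 183.1511
  (88 - 47.5333)^2 = 1637.5511
  (19 - 47.5333)^2 = 814.1511
Step 3: Sum of squared deviations = 14639.7333
Step 4: Sample variance = 14639.7333 / 14 = 1045.6952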